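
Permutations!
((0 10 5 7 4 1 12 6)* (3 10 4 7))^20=(12)(3 5 10)=[0, 1, 2, 5, 4, 10, 6, 7, 8, 9, 3, 11, 12]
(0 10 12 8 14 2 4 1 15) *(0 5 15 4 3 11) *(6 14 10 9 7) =(0 9 7 6 14 2 3 11)(1 4)(5 15)(8 10 12) =[9, 4, 3, 11, 1, 15, 14, 6, 10, 7, 12, 0, 8, 13, 2, 5]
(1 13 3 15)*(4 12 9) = [0, 13, 2, 15, 12, 5, 6, 7, 8, 4, 10, 11, 9, 3, 14, 1] = (1 13 3 15)(4 12 9)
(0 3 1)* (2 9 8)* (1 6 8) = (0 3 6 8 2 9 1) = [3, 0, 9, 6, 4, 5, 8, 7, 2, 1]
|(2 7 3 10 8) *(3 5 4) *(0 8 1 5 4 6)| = |(0 8 2 7 4 3 10 1 5 6)| = 10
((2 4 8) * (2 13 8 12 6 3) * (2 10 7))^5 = [0, 1, 10, 12, 7, 5, 4, 3, 13, 9, 6, 11, 2, 8] = (2 10 6 4 7 3 12)(8 13)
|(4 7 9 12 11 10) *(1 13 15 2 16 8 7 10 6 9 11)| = 22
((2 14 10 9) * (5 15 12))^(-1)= (2 9 10 14)(5 12 15)= [0, 1, 9, 3, 4, 12, 6, 7, 8, 10, 14, 11, 15, 13, 2, 5]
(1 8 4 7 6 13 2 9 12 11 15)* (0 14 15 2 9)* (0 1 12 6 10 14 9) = (0 9 6 13)(1 8 4 7 10 14 15 12 11 2) = [9, 8, 1, 3, 7, 5, 13, 10, 4, 6, 14, 2, 11, 0, 15, 12]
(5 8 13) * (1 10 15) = (1 10 15)(5 8 13) = [0, 10, 2, 3, 4, 8, 6, 7, 13, 9, 15, 11, 12, 5, 14, 1]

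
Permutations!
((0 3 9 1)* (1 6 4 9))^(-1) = (0 1 3)(4 6 9) = [1, 3, 2, 0, 6, 5, 9, 7, 8, 4]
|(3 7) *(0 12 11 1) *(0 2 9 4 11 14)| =30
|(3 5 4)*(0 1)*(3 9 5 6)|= 6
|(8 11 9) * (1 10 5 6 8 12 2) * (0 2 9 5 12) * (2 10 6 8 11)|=12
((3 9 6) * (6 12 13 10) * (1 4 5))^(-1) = [0, 5, 2, 6, 1, 4, 10, 7, 8, 3, 13, 11, 9, 12] = (1 5 4)(3 6 10 13 12 9)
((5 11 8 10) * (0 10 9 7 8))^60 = (11) = [0, 1, 2, 3, 4, 5, 6, 7, 8, 9, 10, 11]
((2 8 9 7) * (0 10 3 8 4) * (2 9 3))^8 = (10) = [0, 1, 2, 3, 4, 5, 6, 7, 8, 9, 10]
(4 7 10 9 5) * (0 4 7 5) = (0 4 5 7 10 9) = [4, 1, 2, 3, 5, 7, 6, 10, 8, 0, 9]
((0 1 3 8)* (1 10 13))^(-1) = (0 8 3 1 13 10) = [8, 13, 2, 1, 4, 5, 6, 7, 3, 9, 0, 11, 12, 10]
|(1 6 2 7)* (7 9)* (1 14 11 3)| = |(1 6 2 9 7 14 11 3)| = 8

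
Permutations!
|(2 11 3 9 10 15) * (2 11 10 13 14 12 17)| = 10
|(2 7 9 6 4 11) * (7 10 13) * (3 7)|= |(2 10 13 3 7 9 6 4 11)|= 9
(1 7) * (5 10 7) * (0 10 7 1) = (0 10 1 5 7) = [10, 5, 2, 3, 4, 7, 6, 0, 8, 9, 1]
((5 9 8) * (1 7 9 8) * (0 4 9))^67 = (0 9 7 4 1)(5 8) = [9, 0, 2, 3, 1, 8, 6, 4, 5, 7]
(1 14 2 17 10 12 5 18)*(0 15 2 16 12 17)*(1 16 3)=(0 15 2)(1 14 3)(5 18 16 12)(10 17)=[15, 14, 0, 1, 4, 18, 6, 7, 8, 9, 17, 11, 5, 13, 3, 2, 12, 10, 16]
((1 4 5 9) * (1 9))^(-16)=(9)(1 5 4)=[0, 5, 2, 3, 1, 4, 6, 7, 8, 9]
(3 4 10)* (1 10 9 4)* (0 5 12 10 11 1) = (0 5 12 10 3)(1 11)(4 9) = [5, 11, 2, 0, 9, 12, 6, 7, 8, 4, 3, 1, 10]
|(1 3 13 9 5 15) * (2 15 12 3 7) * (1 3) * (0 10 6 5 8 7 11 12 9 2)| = |(0 10 6 5 9 8 7)(1 11 12)(2 15 3 13)| = 84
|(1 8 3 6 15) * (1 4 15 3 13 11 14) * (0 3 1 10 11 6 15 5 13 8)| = |(0 3 15 4 5 13 6 1)(10 11 14)| = 24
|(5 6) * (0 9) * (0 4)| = 6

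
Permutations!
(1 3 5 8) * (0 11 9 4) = [11, 3, 2, 5, 0, 8, 6, 7, 1, 4, 10, 9] = (0 11 9 4)(1 3 5 8)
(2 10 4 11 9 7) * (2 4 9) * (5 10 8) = [0, 1, 8, 3, 11, 10, 6, 4, 5, 7, 9, 2] = (2 8 5 10 9 7 4 11)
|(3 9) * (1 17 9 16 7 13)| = |(1 17 9 3 16 7 13)| = 7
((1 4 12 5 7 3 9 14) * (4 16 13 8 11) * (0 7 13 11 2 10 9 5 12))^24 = [1, 2, 3, 11, 14, 4, 6, 16, 7, 13, 5, 9, 12, 0, 8, 15, 10] = (0 1 2 3 11 9 13)(4 14 8 7 16 10 5)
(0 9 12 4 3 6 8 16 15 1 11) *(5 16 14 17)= (0 9 12 4 3 6 8 14 17 5 16 15 1 11)= [9, 11, 2, 6, 3, 16, 8, 7, 14, 12, 10, 0, 4, 13, 17, 1, 15, 5]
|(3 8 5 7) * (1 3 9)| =6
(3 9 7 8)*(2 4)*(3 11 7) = (2 4)(3 9)(7 8 11) = [0, 1, 4, 9, 2, 5, 6, 8, 11, 3, 10, 7]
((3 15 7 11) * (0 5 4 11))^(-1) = (0 7 15 3 11 4 5) = [7, 1, 2, 11, 5, 0, 6, 15, 8, 9, 10, 4, 12, 13, 14, 3]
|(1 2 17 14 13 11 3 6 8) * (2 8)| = 14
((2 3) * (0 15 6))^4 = (0 15 6) = [15, 1, 2, 3, 4, 5, 0, 7, 8, 9, 10, 11, 12, 13, 14, 6]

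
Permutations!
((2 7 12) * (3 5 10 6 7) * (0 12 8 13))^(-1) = (0 13 8 7 6 10 5 3 2 12) = [13, 1, 12, 2, 4, 3, 10, 6, 7, 9, 5, 11, 0, 8]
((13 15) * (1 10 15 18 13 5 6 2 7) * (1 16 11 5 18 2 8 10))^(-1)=(2 13 18 15 10 8 6 5 11 16 7)=[0, 1, 13, 3, 4, 11, 5, 2, 6, 9, 8, 16, 12, 18, 14, 10, 7, 17, 15]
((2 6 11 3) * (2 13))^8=[0, 1, 3, 6, 4, 5, 13, 7, 8, 9, 10, 2, 12, 11]=(2 3 6 13 11)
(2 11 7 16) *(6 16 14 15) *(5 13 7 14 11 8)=[0, 1, 8, 3, 4, 13, 16, 11, 5, 9, 10, 14, 12, 7, 15, 6, 2]=(2 8 5 13 7 11 14 15 6 16)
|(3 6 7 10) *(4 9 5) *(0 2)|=12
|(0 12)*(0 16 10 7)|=|(0 12 16 10 7)|=5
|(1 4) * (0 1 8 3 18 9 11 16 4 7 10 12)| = 35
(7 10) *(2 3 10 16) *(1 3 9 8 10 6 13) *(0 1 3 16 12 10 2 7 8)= (0 1 16 7 12 10 8 2 9)(3 6 13)= [1, 16, 9, 6, 4, 5, 13, 12, 2, 0, 8, 11, 10, 3, 14, 15, 7]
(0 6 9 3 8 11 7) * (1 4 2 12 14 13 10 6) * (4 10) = [1, 10, 12, 8, 2, 5, 9, 0, 11, 3, 6, 7, 14, 4, 13] = (0 1 10 6 9 3 8 11 7)(2 12 14 13 4)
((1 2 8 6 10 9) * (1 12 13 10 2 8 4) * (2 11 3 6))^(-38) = (1 2)(3 6 11)(4 8)(9 13)(10 12) = [0, 2, 1, 6, 8, 5, 11, 7, 4, 13, 12, 3, 10, 9]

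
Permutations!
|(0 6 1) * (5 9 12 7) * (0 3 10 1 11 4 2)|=|(0 6 11 4 2)(1 3 10)(5 9 12 7)|=60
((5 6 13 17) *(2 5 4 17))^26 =(17)(2 6)(5 13) =[0, 1, 6, 3, 4, 13, 2, 7, 8, 9, 10, 11, 12, 5, 14, 15, 16, 17]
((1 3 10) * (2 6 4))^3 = (10) = [0, 1, 2, 3, 4, 5, 6, 7, 8, 9, 10]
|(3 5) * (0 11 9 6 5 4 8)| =8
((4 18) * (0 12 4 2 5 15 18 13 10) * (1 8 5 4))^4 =[5, 18, 0, 3, 12, 4, 6, 7, 2, 9, 8, 11, 15, 1, 14, 13, 16, 17, 10] =(0 5 4 12 15 13 1 18 10 8 2)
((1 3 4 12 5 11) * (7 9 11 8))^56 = (1 4 5 7 11 3 12 8 9) = [0, 4, 2, 12, 5, 7, 6, 11, 9, 1, 10, 3, 8]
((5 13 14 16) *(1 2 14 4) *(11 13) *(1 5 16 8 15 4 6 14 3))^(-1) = (16)(1 3 2)(4 15 8 14 6 13 11 5) = [0, 3, 1, 2, 15, 4, 13, 7, 14, 9, 10, 5, 12, 11, 6, 8, 16]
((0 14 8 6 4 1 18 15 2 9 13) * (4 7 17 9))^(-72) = (1 2 18 4 15) = [0, 2, 18, 3, 15, 5, 6, 7, 8, 9, 10, 11, 12, 13, 14, 1, 16, 17, 4]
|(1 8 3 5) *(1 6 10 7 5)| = |(1 8 3)(5 6 10 7)| = 12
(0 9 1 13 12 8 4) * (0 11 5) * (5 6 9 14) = [14, 13, 2, 3, 11, 0, 9, 7, 4, 1, 10, 6, 8, 12, 5] = (0 14 5)(1 13 12 8 4 11 6 9)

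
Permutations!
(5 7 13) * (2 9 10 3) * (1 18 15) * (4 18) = [0, 4, 9, 2, 18, 7, 6, 13, 8, 10, 3, 11, 12, 5, 14, 1, 16, 17, 15] = (1 4 18 15)(2 9 10 3)(5 7 13)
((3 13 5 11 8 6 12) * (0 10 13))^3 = [5, 1, 2, 13, 4, 6, 0, 7, 3, 9, 11, 12, 10, 8] = (0 5 6)(3 13 8)(10 11 12)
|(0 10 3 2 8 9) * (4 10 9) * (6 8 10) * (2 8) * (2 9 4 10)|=12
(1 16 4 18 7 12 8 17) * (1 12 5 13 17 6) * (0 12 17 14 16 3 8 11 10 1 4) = (0 12 11 10 1 3 8 6 4 18 7 5 13 14 16) = [12, 3, 2, 8, 18, 13, 4, 5, 6, 9, 1, 10, 11, 14, 16, 15, 0, 17, 7]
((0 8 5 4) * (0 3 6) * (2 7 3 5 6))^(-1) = [6, 1, 3, 7, 5, 4, 8, 2, 0] = (0 6 8)(2 3 7)(4 5)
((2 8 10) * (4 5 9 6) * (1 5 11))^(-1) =(1 11 4 6 9 5)(2 10 8) =[0, 11, 10, 3, 6, 1, 9, 7, 2, 5, 8, 4]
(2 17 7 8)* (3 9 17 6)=(2 6 3 9 17 7 8)=[0, 1, 6, 9, 4, 5, 3, 8, 2, 17, 10, 11, 12, 13, 14, 15, 16, 7]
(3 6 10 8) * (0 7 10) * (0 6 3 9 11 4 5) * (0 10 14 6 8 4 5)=[7, 1, 2, 3, 0, 10, 8, 14, 9, 11, 4, 5, 12, 13, 6]=(0 7 14 6 8 9 11 5 10 4)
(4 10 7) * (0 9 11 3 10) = (0 9 11 3 10 7 4) = [9, 1, 2, 10, 0, 5, 6, 4, 8, 11, 7, 3]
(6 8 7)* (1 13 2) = (1 13 2)(6 8 7) = [0, 13, 1, 3, 4, 5, 8, 6, 7, 9, 10, 11, 12, 2]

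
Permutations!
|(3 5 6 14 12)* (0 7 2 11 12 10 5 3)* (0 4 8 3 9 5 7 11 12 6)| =|(0 11 6 14 10 7 2 12 4 8 3 9 5)| =13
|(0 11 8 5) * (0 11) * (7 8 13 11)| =6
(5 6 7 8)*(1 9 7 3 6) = [0, 9, 2, 6, 4, 1, 3, 8, 5, 7] = (1 9 7 8 5)(3 6)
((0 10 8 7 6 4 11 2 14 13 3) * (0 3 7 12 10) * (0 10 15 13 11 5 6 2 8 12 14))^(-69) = (0 10 12 15 13 7 2) = [10, 1, 0, 3, 4, 5, 6, 2, 8, 9, 12, 11, 15, 7, 14, 13]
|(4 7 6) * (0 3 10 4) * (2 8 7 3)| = |(0 2 8 7 6)(3 10 4)| = 15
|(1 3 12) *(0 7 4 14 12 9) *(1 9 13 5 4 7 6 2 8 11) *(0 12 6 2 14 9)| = 22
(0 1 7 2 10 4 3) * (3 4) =(0 1 7 2 10 3) =[1, 7, 10, 0, 4, 5, 6, 2, 8, 9, 3]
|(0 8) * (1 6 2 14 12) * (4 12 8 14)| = 15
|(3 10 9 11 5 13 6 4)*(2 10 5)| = 20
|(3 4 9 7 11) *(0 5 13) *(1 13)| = |(0 5 1 13)(3 4 9 7 11)| = 20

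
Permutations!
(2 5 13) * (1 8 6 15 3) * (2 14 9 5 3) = [0, 8, 3, 1, 4, 13, 15, 7, 6, 5, 10, 11, 12, 14, 9, 2] = (1 8 6 15 2 3)(5 13 14 9)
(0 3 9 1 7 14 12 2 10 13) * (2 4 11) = (0 3 9 1 7 14 12 4 11 2 10 13) = [3, 7, 10, 9, 11, 5, 6, 14, 8, 1, 13, 2, 4, 0, 12]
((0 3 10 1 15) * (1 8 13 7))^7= [15, 7, 2, 0, 4, 5, 6, 13, 10, 9, 3, 11, 12, 8, 14, 1]= (0 15 1 7 13 8 10 3)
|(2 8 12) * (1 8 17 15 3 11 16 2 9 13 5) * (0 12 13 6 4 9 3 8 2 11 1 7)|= 66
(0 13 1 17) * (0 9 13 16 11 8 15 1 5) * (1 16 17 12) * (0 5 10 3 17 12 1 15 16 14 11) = [12, 1, 2, 17, 4, 5, 6, 7, 16, 13, 3, 8, 15, 10, 11, 14, 0, 9] = (0 12 15 14 11 8 16)(3 17 9 13 10)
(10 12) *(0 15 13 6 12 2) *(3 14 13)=(0 15 3 14 13 6 12 10 2)=[15, 1, 0, 14, 4, 5, 12, 7, 8, 9, 2, 11, 10, 6, 13, 3]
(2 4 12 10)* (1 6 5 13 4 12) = [0, 6, 12, 3, 1, 13, 5, 7, 8, 9, 2, 11, 10, 4] = (1 6 5 13 4)(2 12 10)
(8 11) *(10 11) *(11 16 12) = [0, 1, 2, 3, 4, 5, 6, 7, 10, 9, 16, 8, 11, 13, 14, 15, 12] = (8 10 16 12 11)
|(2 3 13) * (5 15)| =6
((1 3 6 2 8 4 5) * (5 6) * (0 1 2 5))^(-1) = (0 3 1)(2 5 6 4 8) = [3, 0, 5, 1, 8, 6, 4, 7, 2]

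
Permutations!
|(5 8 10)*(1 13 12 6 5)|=|(1 13 12 6 5 8 10)|=7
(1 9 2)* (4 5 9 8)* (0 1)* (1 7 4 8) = [7, 1, 0, 3, 5, 9, 6, 4, 8, 2] = (0 7 4 5 9 2)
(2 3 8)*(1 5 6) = [0, 5, 3, 8, 4, 6, 1, 7, 2] = (1 5 6)(2 3 8)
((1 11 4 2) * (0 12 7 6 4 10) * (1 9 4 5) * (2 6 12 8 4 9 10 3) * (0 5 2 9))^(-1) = (0 9 3 11 1 5 10 2 6 4 8)(7 12) = [9, 5, 6, 11, 8, 10, 4, 12, 0, 3, 2, 1, 7]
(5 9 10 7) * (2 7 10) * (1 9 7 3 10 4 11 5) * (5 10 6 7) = (1 9 2 3 6 7)(4 11 10) = [0, 9, 3, 6, 11, 5, 7, 1, 8, 2, 4, 10]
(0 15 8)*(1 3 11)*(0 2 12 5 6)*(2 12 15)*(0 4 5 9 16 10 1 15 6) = [2, 3, 6, 11, 5, 0, 4, 7, 12, 16, 1, 15, 9, 13, 14, 8, 10] = (0 2 6 4 5)(1 3 11 15 8 12 9 16 10)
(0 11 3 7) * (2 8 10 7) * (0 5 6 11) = (2 8 10 7 5 6 11 3) = [0, 1, 8, 2, 4, 6, 11, 5, 10, 9, 7, 3]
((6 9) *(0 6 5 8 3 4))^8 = (0 6 9 5 8 3 4) = [6, 1, 2, 4, 0, 8, 9, 7, 3, 5]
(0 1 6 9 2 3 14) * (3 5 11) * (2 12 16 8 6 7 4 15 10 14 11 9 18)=(0 1 7 4 15 10 14)(2 5 9 12 16 8 6 18)(3 11)=[1, 7, 5, 11, 15, 9, 18, 4, 6, 12, 14, 3, 16, 13, 0, 10, 8, 17, 2]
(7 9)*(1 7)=(1 7 9)=[0, 7, 2, 3, 4, 5, 6, 9, 8, 1]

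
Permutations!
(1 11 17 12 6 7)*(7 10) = (1 11 17 12 6 10 7) = [0, 11, 2, 3, 4, 5, 10, 1, 8, 9, 7, 17, 6, 13, 14, 15, 16, 12]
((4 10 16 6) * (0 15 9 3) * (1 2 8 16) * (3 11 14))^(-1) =(0 3 14 11 9 15)(1 10 4 6 16 8 2) =[3, 10, 1, 14, 6, 5, 16, 7, 2, 15, 4, 9, 12, 13, 11, 0, 8]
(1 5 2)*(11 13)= (1 5 2)(11 13)= [0, 5, 1, 3, 4, 2, 6, 7, 8, 9, 10, 13, 12, 11]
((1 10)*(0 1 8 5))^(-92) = (0 8 1 5 10) = [8, 5, 2, 3, 4, 10, 6, 7, 1, 9, 0]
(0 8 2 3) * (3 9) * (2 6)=(0 8 6 2 9 3)=[8, 1, 9, 0, 4, 5, 2, 7, 6, 3]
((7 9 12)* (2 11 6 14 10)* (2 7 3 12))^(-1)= [0, 1, 9, 12, 4, 5, 11, 10, 8, 7, 14, 2, 3, 13, 6]= (2 9 7 10 14 6 11)(3 12)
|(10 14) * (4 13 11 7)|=|(4 13 11 7)(10 14)|=4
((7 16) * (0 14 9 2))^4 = (16) = [0, 1, 2, 3, 4, 5, 6, 7, 8, 9, 10, 11, 12, 13, 14, 15, 16]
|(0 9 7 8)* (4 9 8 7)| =2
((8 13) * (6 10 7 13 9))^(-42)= (13)= [0, 1, 2, 3, 4, 5, 6, 7, 8, 9, 10, 11, 12, 13]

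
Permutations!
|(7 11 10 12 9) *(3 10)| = 6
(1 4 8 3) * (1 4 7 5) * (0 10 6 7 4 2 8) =[10, 4, 8, 2, 0, 1, 7, 5, 3, 9, 6] =(0 10 6 7 5 1 4)(2 8 3)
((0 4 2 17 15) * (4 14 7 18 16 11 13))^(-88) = (18) = [0, 1, 2, 3, 4, 5, 6, 7, 8, 9, 10, 11, 12, 13, 14, 15, 16, 17, 18]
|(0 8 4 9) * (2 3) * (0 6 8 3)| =|(0 3 2)(4 9 6 8)| =12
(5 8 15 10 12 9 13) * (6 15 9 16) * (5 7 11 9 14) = [0, 1, 2, 3, 4, 8, 15, 11, 14, 13, 12, 9, 16, 7, 5, 10, 6] = (5 8 14)(6 15 10 12 16)(7 11 9 13)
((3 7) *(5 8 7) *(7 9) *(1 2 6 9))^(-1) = (1 8 5 3 7 9 6 2) = [0, 8, 1, 7, 4, 3, 2, 9, 5, 6]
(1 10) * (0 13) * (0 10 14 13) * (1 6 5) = (1 14 13 10 6 5) = [0, 14, 2, 3, 4, 1, 5, 7, 8, 9, 6, 11, 12, 10, 13]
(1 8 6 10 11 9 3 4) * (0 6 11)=(0 6 10)(1 8 11 9 3 4)=[6, 8, 2, 4, 1, 5, 10, 7, 11, 3, 0, 9]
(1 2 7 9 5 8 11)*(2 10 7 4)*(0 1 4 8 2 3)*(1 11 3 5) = (0 11 4 5 2 8 3)(1 10 7 9) = [11, 10, 8, 0, 5, 2, 6, 9, 3, 1, 7, 4]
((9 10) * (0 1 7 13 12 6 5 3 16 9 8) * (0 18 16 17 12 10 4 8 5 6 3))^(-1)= [5, 0, 2, 12, 9, 10, 6, 1, 4, 16, 13, 11, 17, 7, 14, 15, 18, 3, 8]= (0 5 10 13 7 1)(3 12 17)(4 9 16 18 8)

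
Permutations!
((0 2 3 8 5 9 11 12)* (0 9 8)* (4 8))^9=(12)=[0, 1, 2, 3, 4, 5, 6, 7, 8, 9, 10, 11, 12]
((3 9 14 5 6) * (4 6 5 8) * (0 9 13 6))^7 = (0 14 4 9 8)(3 13 6) = [14, 1, 2, 13, 9, 5, 3, 7, 0, 8, 10, 11, 12, 6, 4]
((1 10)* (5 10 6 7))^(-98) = (1 7 10 6 5) = [0, 7, 2, 3, 4, 1, 5, 10, 8, 9, 6]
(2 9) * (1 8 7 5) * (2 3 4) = (1 8 7 5)(2 9 3 4) = [0, 8, 9, 4, 2, 1, 6, 5, 7, 3]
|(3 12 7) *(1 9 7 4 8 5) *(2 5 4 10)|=|(1 9 7 3 12 10 2 5)(4 8)|=8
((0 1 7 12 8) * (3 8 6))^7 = (12) = [0, 1, 2, 3, 4, 5, 6, 7, 8, 9, 10, 11, 12]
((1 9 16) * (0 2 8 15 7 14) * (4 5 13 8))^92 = (0 4 13 15 14 2 5 8 7)(1 16 9) = [4, 16, 5, 3, 13, 8, 6, 0, 7, 1, 10, 11, 12, 15, 2, 14, 9]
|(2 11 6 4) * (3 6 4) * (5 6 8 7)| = 15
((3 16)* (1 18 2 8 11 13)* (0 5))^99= (0 5)(1 8)(2 13)(3 16)(11 18)= [5, 8, 13, 16, 4, 0, 6, 7, 1, 9, 10, 18, 12, 2, 14, 15, 3, 17, 11]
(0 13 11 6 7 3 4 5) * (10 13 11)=(0 11 6 7 3 4 5)(10 13)=[11, 1, 2, 4, 5, 0, 7, 3, 8, 9, 13, 6, 12, 10]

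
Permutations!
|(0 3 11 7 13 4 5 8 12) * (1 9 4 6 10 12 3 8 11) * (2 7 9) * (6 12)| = 8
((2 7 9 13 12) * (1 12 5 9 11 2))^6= (13)= [0, 1, 2, 3, 4, 5, 6, 7, 8, 9, 10, 11, 12, 13]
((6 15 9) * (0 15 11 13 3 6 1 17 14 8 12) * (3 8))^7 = (0 6 9 13 17 12 3 15 11 1 8 14) = [6, 8, 2, 15, 4, 5, 9, 7, 14, 13, 10, 1, 3, 17, 0, 11, 16, 12]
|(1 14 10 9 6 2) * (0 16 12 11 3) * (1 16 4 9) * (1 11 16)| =|(0 4 9 6 2 1 14 10 11 3)(12 16)| =10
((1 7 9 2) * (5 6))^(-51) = (1 7 9 2)(5 6) = [0, 7, 1, 3, 4, 6, 5, 9, 8, 2]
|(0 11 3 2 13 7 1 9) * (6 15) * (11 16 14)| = 10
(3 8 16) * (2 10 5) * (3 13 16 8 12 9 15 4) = (2 10 5)(3 12 9 15 4)(13 16) = [0, 1, 10, 12, 3, 2, 6, 7, 8, 15, 5, 11, 9, 16, 14, 4, 13]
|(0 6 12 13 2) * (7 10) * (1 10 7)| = 10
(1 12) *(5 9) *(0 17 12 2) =(0 17 12 1 2)(5 9) =[17, 2, 0, 3, 4, 9, 6, 7, 8, 5, 10, 11, 1, 13, 14, 15, 16, 12]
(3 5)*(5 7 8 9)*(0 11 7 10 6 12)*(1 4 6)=(0 11 7 8 9 5 3 10 1 4 6 12)=[11, 4, 2, 10, 6, 3, 12, 8, 9, 5, 1, 7, 0]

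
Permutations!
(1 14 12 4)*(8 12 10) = (1 14 10 8 12 4) = [0, 14, 2, 3, 1, 5, 6, 7, 12, 9, 8, 11, 4, 13, 10]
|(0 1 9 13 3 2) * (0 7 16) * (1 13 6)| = |(0 13 3 2 7 16)(1 9 6)| = 6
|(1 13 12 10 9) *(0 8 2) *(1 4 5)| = 21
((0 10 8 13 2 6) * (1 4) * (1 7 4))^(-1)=(0 6 2 13 8 10)(4 7)=[6, 1, 13, 3, 7, 5, 2, 4, 10, 9, 0, 11, 12, 8]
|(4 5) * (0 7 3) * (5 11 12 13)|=15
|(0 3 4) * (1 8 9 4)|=6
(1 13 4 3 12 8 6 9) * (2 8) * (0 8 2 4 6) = [8, 13, 2, 12, 3, 5, 9, 7, 0, 1, 10, 11, 4, 6] = (0 8)(1 13 6 9)(3 12 4)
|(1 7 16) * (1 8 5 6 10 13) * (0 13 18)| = |(0 13 1 7 16 8 5 6 10 18)| = 10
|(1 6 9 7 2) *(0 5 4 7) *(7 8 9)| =|(0 5 4 8 9)(1 6 7 2)| =20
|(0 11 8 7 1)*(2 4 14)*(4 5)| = 20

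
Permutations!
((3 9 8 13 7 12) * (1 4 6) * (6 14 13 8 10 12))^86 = (1 14 7)(3 10)(4 13 6)(9 12) = [0, 14, 2, 10, 13, 5, 4, 1, 8, 12, 3, 11, 9, 6, 7]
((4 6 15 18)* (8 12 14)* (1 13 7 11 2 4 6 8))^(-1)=(1 14 12 8 4 2 11 7 13)(6 18 15)=[0, 14, 11, 3, 2, 5, 18, 13, 4, 9, 10, 7, 8, 1, 12, 6, 16, 17, 15]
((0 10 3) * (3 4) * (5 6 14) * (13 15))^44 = (15)(5 14 6) = [0, 1, 2, 3, 4, 14, 5, 7, 8, 9, 10, 11, 12, 13, 6, 15]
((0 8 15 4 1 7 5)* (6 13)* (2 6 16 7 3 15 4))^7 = (0 6 4 16 3 5 2 8 13 1 7 15) = [6, 7, 8, 5, 16, 2, 4, 15, 13, 9, 10, 11, 12, 1, 14, 0, 3]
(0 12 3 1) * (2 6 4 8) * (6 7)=(0 12 3 1)(2 7 6 4 8)=[12, 0, 7, 1, 8, 5, 4, 6, 2, 9, 10, 11, 3]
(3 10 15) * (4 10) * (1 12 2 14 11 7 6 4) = (1 12 2 14 11 7 6 4 10 15 3) = [0, 12, 14, 1, 10, 5, 4, 6, 8, 9, 15, 7, 2, 13, 11, 3]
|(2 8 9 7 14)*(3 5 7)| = |(2 8 9 3 5 7 14)| = 7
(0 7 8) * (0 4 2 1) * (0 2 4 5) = (0 7 8 5)(1 2) = [7, 2, 1, 3, 4, 0, 6, 8, 5]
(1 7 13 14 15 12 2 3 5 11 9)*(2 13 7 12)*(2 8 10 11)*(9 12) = (1 9)(2 3 5)(8 10 11 12 13 14 15) = [0, 9, 3, 5, 4, 2, 6, 7, 10, 1, 11, 12, 13, 14, 15, 8]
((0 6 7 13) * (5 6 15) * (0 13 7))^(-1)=(0 6 5 15)=[6, 1, 2, 3, 4, 15, 5, 7, 8, 9, 10, 11, 12, 13, 14, 0]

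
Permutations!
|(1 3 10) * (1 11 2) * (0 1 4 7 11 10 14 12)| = 20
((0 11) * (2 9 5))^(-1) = (0 11)(2 5 9) = [11, 1, 5, 3, 4, 9, 6, 7, 8, 2, 10, 0]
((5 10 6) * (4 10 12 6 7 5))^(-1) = [0, 1, 2, 3, 6, 7, 12, 10, 8, 9, 4, 11, 5] = (4 6 12 5 7 10)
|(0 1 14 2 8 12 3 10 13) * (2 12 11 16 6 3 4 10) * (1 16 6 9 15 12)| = 40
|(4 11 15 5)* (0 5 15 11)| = 3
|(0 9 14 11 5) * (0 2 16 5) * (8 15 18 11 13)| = |(0 9 14 13 8 15 18 11)(2 16 5)| = 24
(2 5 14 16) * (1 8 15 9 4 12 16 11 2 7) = (1 8 15 9 4 12 16 7)(2 5 14 11) = [0, 8, 5, 3, 12, 14, 6, 1, 15, 4, 10, 2, 16, 13, 11, 9, 7]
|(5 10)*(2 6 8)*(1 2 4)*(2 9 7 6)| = |(1 9 7 6 8 4)(5 10)| = 6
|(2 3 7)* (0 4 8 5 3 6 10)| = 9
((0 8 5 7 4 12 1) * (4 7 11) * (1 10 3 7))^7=(0 3 4 8 7 12 5 1 10 11)=[3, 10, 2, 4, 8, 1, 6, 12, 7, 9, 11, 0, 5]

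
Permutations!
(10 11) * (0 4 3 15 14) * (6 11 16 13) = (0 4 3 15 14)(6 11 10 16 13) = [4, 1, 2, 15, 3, 5, 11, 7, 8, 9, 16, 10, 12, 6, 0, 14, 13]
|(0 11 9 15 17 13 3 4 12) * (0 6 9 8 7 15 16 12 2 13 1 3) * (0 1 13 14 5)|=|(0 11 8 7 15 17 13 1 3 4 2 14 5)(6 9 16 12)|=52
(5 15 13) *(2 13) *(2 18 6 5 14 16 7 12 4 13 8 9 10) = (2 8 9 10)(4 13 14 16 7 12)(5 15 18 6) = [0, 1, 8, 3, 13, 15, 5, 12, 9, 10, 2, 11, 4, 14, 16, 18, 7, 17, 6]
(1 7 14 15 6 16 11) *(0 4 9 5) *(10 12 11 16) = (16)(0 4 9 5)(1 7 14 15 6 10 12 11) = [4, 7, 2, 3, 9, 0, 10, 14, 8, 5, 12, 1, 11, 13, 15, 6, 16]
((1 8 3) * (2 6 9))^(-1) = (1 3 8)(2 9 6) = [0, 3, 9, 8, 4, 5, 2, 7, 1, 6]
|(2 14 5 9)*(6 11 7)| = 12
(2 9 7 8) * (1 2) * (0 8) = (0 8 1 2 9 7) = [8, 2, 9, 3, 4, 5, 6, 0, 1, 7]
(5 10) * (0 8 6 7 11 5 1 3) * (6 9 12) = (0 8 9 12 6 7 11 5 10 1 3) = [8, 3, 2, 0, 4, 10, 7, 11, 9, 12, 1, 5, 6]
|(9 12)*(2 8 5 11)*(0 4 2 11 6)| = |(0 4 2 8 5 6)(9 12)| = 6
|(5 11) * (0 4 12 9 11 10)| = |(0 4 12 9 11 5 10)| = 7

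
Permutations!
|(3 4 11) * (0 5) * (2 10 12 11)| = |(0 5)(2 10 12 11 3 4)| = 6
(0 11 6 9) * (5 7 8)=(0 11 6 9)(5 7 8)=[11, 1, 2, 3, 4, 7, 9, 8, 5, 0, 10, 6]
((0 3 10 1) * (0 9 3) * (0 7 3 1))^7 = (0 10 3 7)(1 9) = [10, 9, 2, 7, 4, 5, 6, 0, 8, 1, 3]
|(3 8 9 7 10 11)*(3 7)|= |(3 8 9)(7 10 11)|= 3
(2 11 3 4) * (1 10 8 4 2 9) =(1 10 8 4 9)(2 11 3) =[0, 10, 11, 2, 9, 5, 6, 7, 4, 1, 8, 3]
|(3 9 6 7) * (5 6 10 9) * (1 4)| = 4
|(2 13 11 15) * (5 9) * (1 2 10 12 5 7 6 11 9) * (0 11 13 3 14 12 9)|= |(0 11 15 10 9 7 6 13)(1 2 3 14 12 5)|= 24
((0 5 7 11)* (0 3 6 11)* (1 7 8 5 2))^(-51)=(11)(0 2 1 7)(5 8)=[2, 7, 1, 3, 4, 8, 6, 0, 5, 9, 10, 11]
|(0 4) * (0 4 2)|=2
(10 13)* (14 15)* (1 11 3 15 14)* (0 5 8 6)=(0 5 8 6)(1 11 3 15)(10 13)=[5, 11, 2, 15, 4, 8, 0, 7, 6, 9, 13, 3, 12, 10, 14, 1]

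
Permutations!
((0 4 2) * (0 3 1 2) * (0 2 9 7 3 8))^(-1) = [8, 3, 4, 7, 0, 5, 6, 9, 2, 1] = (0 8 2 4)(1 3 7 9)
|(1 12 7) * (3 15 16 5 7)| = |(1 12 3 15 16 5 7)| = 7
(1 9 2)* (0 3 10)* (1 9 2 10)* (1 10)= (0 3 10)(1 2 9)= [3, 2, 9, 10, 4, 5, 6, 7, 8, 1, 0]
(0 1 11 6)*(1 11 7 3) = (0 11 6)(1 7 3) = [11, 7, 2, 1, 4, 5, 0, 3, 8, 9, 10, 6]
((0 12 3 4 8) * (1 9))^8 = [4, 1, 2, 0, 12, 5, 6, 7, 3, 9, 10, 11, 8] = (0 4 12 8 3)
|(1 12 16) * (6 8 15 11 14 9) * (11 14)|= |(1 12 16)(6 8 15 14 9)|= 15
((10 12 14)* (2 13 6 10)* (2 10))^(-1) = (2 6 13)(10 14 12) = [0, 1, 6, 3, 4, 5, 13, 7, 8, 9, 14, 11, 10, 2, 12]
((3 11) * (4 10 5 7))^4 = [0, 1, 2, 3, 4, 5, 6, 7, 8, 9, 10, 11] = (11)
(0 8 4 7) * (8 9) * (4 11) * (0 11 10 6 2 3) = (0 9 8 10 6 2 3)(4 7 11) = [9, 1, 3, 0, 7, 5, 2, 11, 10, 8, 6, 4]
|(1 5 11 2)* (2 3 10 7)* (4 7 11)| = 15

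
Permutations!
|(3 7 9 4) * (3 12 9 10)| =|(3 7 10)(4 12 9)| =3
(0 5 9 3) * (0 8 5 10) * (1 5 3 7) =(0 10)(1 5 9 7)(3 8) =[10, 5, 2, 8, 4, 9, 6, 1, 3, 7, 0]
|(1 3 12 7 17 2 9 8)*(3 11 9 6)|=|(1 11 9 8)(2 6 3 12 7 17)|=12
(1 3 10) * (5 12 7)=(1 3 10)(5 12 7)=[0, 3, 2, 10, 4, 12, 6, 5, 8, 9, 1, 11, 7]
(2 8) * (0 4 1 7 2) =(0 4 1 7 2 8) =[4, 7, 8, 3, 1, 5, 6, 2, 0]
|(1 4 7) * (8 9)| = |(1 4 7)(8 9)| = 6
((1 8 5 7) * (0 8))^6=(0 8 5 7 1)=[8, 0, 2, 3, 4, 7, 6, 1, 5]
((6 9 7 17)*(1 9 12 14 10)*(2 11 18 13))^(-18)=(1 14 6 7)(2 18)(9 10 12 17)(11 13)=[0, 14, 18, 3, 4, 5, 7, 1, 8, 10, 12, 13, 17, 11, 6, 15, 16, 9, 2]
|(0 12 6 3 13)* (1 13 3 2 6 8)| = 10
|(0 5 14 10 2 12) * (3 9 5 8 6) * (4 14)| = 11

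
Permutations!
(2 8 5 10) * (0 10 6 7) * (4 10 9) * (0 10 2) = (0 9 4 2 8 5 6 7 10) = [9, 1, 8, 3, 2, 6, 7, 10, 5, 4, 0]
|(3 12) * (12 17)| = |(3 17 12)| = 3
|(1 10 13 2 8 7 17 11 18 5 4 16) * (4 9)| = 13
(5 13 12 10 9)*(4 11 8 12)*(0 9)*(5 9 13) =(0 13 4 11 8 12 10) =[13, 1, 2, 3, 11, 5, 6, 7, 12, 9, 0, 8, 10, 4]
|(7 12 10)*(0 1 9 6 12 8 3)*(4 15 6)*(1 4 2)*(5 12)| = |(0 4 15 6 5 12 10 7 8 3)(1 9 2)| = 30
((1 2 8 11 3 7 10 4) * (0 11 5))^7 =(0 2 10 11 8 4 3 5 1 7) =[2, 7, 10, 5, 3, 1, 6, 0, 4, 9, 11, 8]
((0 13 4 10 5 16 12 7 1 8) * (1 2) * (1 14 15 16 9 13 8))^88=[0, 1, 12, 3, 9, 4, 6, 16, 8, 10, 13, 11, 15, 5, 7, 2, 14]=(2 12 15)(4 9 10 13 5)(7 16 14)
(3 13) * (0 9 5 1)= (0 9 5 1)(3 13)= [9, 0, 2, 13, 4, 1, 6, 7, 8, 5, 10, 11, 12, 3]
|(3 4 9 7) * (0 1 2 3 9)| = 10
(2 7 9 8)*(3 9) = (2 7 3 9 8) = [0, 1, 7, 9, 4, 5, 6, 3, 2, 8]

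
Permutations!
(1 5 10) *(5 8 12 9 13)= [0, 8, 2, 3, 4, 10, 6, 7, 12, 13, 1, 11, 9, 5]= (1 8 12 9 13 5 10)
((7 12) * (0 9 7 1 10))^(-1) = [10, 12, 2, 3, 4, 5, 6, 9, 8, 0, 1, 11, 7] = (0 10 1 12 7 9)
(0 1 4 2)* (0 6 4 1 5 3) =(0 5 3)(2 6 4) =[5, 1, 6, 0, 2, 3, 4]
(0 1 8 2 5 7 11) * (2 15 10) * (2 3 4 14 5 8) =(0 1 2 8 15 10 3 4 14 5 7 11) =[1, 2, 8, 4, 14, 7, 6, 11, 15, 9, 3, 0, 12, 13, 5, 10]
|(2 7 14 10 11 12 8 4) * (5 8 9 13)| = 11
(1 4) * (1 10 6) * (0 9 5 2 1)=[9, 4, 1, 3, 10, 2, 0, 7, 8, 5, 6]=(0 9 5 2 1 4 10 6)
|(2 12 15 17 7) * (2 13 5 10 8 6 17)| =|(2 12 15)(5 10 8 6 17 7 13)| =21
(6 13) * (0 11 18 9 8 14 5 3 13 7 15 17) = (0 11 18 9 8 14 5 3 13 6 7 15 17) = [11, 1, 2, 13, 4, 3, 7, 15, 14, 8, 10, 18, 12, 6, 5, 17, 16, 0, 9]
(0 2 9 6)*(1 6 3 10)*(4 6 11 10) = [2, 11, 9, 4, 6, 5, 0, 7, 8, 3, 1, 10] = (0 2 9 3 4 6)(1 11 10)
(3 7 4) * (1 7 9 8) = (1 7 4 3 9 8) = [0, 7, 2, 9, 3, 5, 6, 4, 1, 8]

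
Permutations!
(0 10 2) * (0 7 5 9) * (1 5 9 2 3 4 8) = (0 10 3 4 8 1 5 2 7 9) = [10, 5, 7, 4, 8, 2, 6, 9, 1, 0, 3]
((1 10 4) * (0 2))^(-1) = (0 2)(1 4 10) = [2, 4, 0, 3, 10, 5, 6, 7, 8, 9, 1]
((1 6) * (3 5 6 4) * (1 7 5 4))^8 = (5 7 6) = [0, 1, 2, 3, 4, 7, 5, 6]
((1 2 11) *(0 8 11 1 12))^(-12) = [0, 1, 2, 3, 4, 5, 6, 7, 8, 9, 10, 11, 12] = (12)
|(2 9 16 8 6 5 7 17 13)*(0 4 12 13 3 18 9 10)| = 18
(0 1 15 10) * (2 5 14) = [1, 15, 5, 3, 4, 14, 6, 7, 8, 9, 0, 11, 12, 13, 2, 10] = (0 1 15 10)(2 5 14)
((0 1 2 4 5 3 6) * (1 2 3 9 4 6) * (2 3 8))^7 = (0 3 1 8 2 6)(4 5 9) = [3, 8, 6, 1, 5, 9, 0, 7, 2, 4]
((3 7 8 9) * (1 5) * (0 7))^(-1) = (0 3 9 8 7)(1 5) = [3, 5, 2, 9, 4, 1, 6, 0, 7, 8]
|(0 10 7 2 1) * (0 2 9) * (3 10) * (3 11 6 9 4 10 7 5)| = 20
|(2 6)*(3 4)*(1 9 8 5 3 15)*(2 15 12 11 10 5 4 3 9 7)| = |(1 7 2 6 15)(4 12 11 10 5 9 8)| = 35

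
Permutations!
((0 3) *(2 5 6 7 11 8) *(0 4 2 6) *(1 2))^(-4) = (11)(0 4 2)(1 5 3) = [4, 5, 0, 1, 2, 3, 6, 7, 8, 9, 10, 11]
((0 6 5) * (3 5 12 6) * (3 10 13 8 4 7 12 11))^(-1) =(0 5 3 11 6 12 7 4 8 13 10) =[5, 1, 2, 11, 8, 3, 12, 4, 13, 9, 0, 6, 7, 10]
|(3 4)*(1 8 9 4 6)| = |(1 8 9 4 3 6)| = 6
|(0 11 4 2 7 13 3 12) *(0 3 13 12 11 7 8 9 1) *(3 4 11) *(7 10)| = 9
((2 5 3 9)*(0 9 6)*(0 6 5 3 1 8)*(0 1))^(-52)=[3, 1, 0, 9, 4, 2, 6, 7, 8, 5]=(0 3 9 5 2)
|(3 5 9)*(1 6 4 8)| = 12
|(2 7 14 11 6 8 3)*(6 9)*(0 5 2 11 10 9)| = 11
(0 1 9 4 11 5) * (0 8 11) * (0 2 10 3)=(0 1 9 4 2 10 3)(5 8 11)=[1, 9, 10, 0, 2, 8, 6, 7, 11, 4, 3, 5]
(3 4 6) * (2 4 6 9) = (2 4 9)(3 6) = [0, 1, 4, 6, 9, 5, 3, 7, 8, 2]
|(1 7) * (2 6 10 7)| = 5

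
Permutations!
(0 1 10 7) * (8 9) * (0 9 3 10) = (0 1)(3 10 7 9 8) = [1, 0, 2, 10, 4, 5, 6, 9, 3, 8, 7]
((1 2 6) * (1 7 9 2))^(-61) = (2 9 7 6) = [0, 1, 9, 3, 4, 5, 2, 6, 8, 7]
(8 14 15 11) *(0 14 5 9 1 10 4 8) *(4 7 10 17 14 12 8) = (0 12 8 5 9 1 17 14 15 11)(7 10) = [12, 17, 2, 3, 4, 9, 6, 10, 5, 1, 7, 0, 8, 13, 15, 11, 16, 14]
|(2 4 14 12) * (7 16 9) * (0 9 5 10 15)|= |(0 9 7 16 5 10 15)(2 4 14 12)|= 28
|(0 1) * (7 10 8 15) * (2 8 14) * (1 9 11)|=12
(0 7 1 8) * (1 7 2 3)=(0 2 3 1 8)=[2, 8, 3, 1, 4, 5, 6, 7, 0]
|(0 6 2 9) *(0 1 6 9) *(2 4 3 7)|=|(0 9 1 6 4 3 7 2)|=8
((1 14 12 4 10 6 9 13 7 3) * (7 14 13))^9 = [0, 3, 2, 7, 12, 5, 10, 9, 8, 6, 4, 11, 14, 1, 13] = (1 3 7 9 6 10 4 12 14 13)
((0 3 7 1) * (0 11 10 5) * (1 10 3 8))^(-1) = [5, 8, 2, 11, 4, 10, 6, 3, 0, 9, 7, 1] = (0 5 10 7 3 11 1 8)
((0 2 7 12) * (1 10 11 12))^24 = [1, 12, 10, 3, 4, 5, 6, 11, 8, 9, 0, 2, 7] = (0 1 12 7 11 2 10)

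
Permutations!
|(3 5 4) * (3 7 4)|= |(3 5)(4 7)|= 2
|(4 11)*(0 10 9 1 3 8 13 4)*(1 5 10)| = 21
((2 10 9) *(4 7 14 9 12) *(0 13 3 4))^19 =(0 12 10 2 9 14 7 4 3 13) =[12, 1, 9, 13, 3, 5, 6, 4, 8, 14, 2, 11, 10, 0, 7]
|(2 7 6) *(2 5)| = |(2 7 6 5)| = 4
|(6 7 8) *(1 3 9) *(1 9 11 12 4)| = |(1 3 11 12 4)(6 7 8)| = 15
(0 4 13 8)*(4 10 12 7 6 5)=(0 10 12 7 6 5 4 13 8)=[10, 1, 2, 3, 13, 4, 5, 6, 0, 9, 12, 11, 7, 8]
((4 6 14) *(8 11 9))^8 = [0, 1, 2, 3, 14, 5, 4, 7, 9, 11, 10, 8, 12, 13, 6] = (4 14 6)(8 9 11)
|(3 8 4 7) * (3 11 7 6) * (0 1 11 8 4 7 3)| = 6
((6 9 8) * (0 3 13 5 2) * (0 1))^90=[0, 1, 2, 3, 4, 5, 6, 7, 8, 9, 10, 11, 12, 13]=(13)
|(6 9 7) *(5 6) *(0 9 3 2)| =|(0 9 7 5 6 3 2)| =7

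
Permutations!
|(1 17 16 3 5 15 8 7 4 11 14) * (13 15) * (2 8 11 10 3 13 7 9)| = 105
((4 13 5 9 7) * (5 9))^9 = (4 13 9 7) = [0, 1, 2, 3, 13, 5, 6, 4, 8, 7, 10, 11, 12, 9]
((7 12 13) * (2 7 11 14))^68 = [0, 1, 12, 3, 4, 5, 6, 13, 8, 9, 10, 2, 11, 14, 7] = (2 12 11)(7 13 14)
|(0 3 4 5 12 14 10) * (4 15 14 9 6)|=5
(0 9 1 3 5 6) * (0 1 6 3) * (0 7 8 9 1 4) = [1, 7, 2, 5, 0, 3, 4, 8, 9, 6] = (0 1 7 8 9 6 4)(3 5)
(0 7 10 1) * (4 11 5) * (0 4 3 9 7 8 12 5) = [8, 4, 2, 9, 11, 3, 6, 10, 12, 7, 1, 0, 5] = (0 8 12 5 3 9 7 10 1 4 11)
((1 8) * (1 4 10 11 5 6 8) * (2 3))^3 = [0, 1, 3, 2, 5, 4, 10, 7, 11, 9, 6, 8] = (2 3)(4 5)(6 10)(8 11)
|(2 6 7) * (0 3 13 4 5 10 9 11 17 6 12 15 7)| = 20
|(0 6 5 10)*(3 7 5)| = 6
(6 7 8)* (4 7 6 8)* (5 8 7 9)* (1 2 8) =(1 2 8 7 4 9 5) =[0, 2, 8, 3, 9, 1, 6, 4, 7, 5]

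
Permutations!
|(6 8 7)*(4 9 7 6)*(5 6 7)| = 6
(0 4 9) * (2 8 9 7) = [4, 1, 8, 3, 7, 5, 6, 2, 9, 0] = (0 4 7 2 8 9)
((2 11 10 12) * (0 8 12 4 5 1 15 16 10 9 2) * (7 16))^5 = (0 12 8)(1 4 16 15 5 10 7)(2 9 11) = [12, 4, 9, 3, 16, 10, 6, 1, 0, 11, 7, 2, 8, 13, 14, 5, 15]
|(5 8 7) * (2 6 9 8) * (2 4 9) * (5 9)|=|(2 6)(4 5)(7 9 8)|=6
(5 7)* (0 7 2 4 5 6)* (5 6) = [7, 1, 4, 3, 6, 2, 0, 5] = (0 7 5 2 4 6)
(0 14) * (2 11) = [14, 1, 11, 3, 4, 5, 6, 7, 8, 9, 10, 2, 12, 13, 0] = (0 14)(2 11)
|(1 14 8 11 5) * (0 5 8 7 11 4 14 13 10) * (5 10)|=|(0 10)(1 13 5)(4 14 7 11 8)|=30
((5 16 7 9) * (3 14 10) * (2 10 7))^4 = [0, 1, 7, 5, 4, 3, 6, 2, 8, 10, 9, 11, 12, 13, 16, 15, 14] = (2 7)(3 5)(9 10)(14 16)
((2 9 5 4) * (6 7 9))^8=(2 7 5)(4 6 9)=[0, 1, 7, 3, 6, 2, 9, 5, 8, 4]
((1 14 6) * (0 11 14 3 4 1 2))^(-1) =(0 2 6 14 11)(1 4 3) =[2, 4, 6, 1, 3, 5, 14, 7, 8, 9, 10, 0, 12, 13, 11]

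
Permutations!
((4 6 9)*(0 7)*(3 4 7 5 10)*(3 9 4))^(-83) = [10, 1, 2, 3, 6, 9, 4, 5, 8, 0, 7] = (0 10 7 5 9)(4 6)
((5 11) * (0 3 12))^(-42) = [0, 1, 2, 3, 4, 5, 6, 7, 8, 9, 10, 11, 12] = (12)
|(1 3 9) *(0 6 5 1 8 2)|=8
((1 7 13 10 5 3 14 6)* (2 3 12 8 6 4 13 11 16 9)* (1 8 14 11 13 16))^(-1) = (1 11 3 2 9 16 4 14 12 5 10 13 7)(6 8) = [0, 11, 9, 2, 14, 10, 8, 1, 6, 16, 13, 3, 5, 7, 12, 15, 4]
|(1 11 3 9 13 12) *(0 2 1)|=8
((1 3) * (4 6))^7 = (1 3)(4 6) = [0, 3, 2, 1, 6, 5, 4]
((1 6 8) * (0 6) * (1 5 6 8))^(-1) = [1, 6, 2, 3, 4, 8, 5, 7, 0] = (0 1 6 5 8)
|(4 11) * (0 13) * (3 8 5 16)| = |(0 13)(3 8 5 16)(4 11)| = 4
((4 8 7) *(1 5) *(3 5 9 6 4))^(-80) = (9) = [0, 1, 2, 3, 4, 5, 6, 7, 8, 9]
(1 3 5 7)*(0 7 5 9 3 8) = [7, 8, 2, 9, 4, 5, 6, 1, 0, 3] = (0 7 1 8)(3 9)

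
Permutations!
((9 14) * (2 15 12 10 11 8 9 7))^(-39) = [0, 1, 9, 3, 4, 5, 6, 8, 12, 10, 2, 15, 7, 13, 11, 14] = (2 9 10)(7 8 12)(11 15 14)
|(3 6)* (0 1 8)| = |(0 1 8)(3 6)| = 6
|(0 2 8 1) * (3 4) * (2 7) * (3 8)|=7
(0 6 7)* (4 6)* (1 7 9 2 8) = (0 4 6 9 2 8 1 7) = [4, 7, 8, 3, 6, 5, 9, 0, 1, 2]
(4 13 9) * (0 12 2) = (0 12 2)(4 13 9) = [12, 1, 0, 3, 13, 5, 6, 7, 8, 4, 10, 11, 2, 9]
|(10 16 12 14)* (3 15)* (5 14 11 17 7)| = 8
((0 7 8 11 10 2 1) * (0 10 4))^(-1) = (0 4 11 8 7)(1 2 10) = [4, 2, 10, 3, 11, 5, 6, 0, 7, 9, 1, 8]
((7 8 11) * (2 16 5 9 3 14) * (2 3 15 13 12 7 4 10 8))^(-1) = [0, 1, 7, 14, 11, 16, 6, 12, 10, 5, 4, 8, 13, 15, 3, 9, 2] = (2 7 12 13 15 9 5 16)(3 14)(4 11 8 10)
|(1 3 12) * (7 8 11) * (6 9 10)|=3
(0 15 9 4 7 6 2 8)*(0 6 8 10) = (0 15 9 4 7 8 6 2 10) = [15, 1, 10, 3, 7, 5, 2, 8, 6, 4, 0, 11, 12, 13, 14, 9]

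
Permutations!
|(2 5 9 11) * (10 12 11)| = 6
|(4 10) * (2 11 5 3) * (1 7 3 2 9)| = 12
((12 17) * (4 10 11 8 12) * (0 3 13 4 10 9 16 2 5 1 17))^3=(0 4 2 17 8 3 9 5 10 12 13 16 1 11)=[4, 11, 17, 9, 2, 10, 6, 7, 3, 5, 12, 0, 13, 16, 14, 15, 1, 8]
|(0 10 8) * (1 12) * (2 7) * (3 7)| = 6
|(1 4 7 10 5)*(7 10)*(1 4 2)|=6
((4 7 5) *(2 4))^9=(2 4 7 5)=[0, 1, 4, 3, 7, 2, 6, 5]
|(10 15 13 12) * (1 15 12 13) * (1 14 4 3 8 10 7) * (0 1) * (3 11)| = 11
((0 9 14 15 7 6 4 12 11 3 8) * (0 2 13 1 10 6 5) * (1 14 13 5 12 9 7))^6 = (0 2 3 12)(1 14 9 6)(4 10 15 13)(5 8 11 7) = [2, 14, 3, 12, 10, 8, 1, 5, 11, 6, 15, 7, 0, 4, 9, 13]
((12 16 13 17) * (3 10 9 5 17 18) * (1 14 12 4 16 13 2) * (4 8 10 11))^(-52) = [0, 16, 4, 13, 3, 10, 6, 7, 5, 8, 17, 18, 1, 14, 2, 15, 11, 9, 12] = (1 16 11 18 12)(2 4 3 13 14)(5 10 17 9 8)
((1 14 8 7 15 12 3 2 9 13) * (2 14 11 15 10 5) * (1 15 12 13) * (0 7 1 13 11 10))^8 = [0, 12, 8, 13, 4, 14, 6, 7, 11, 1, 3, 2, 9, 10, 15, 5] = (1 12 9)(2 8 11)(3 13 10)(5 14 15)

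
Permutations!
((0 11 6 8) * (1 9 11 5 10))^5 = (0 11 10 8 9 5 6 1) = [11, 0, 2, 3, 4, 6, 1, 7, 9, 5, 8, 10]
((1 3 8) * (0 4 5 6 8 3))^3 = (0 6)(1 5)(4 8) = [6, 5, 2, 3, 8, 1, 0, 7, 4]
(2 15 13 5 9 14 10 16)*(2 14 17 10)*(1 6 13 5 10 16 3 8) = [0, 6, 15, 8, 4, 9, 13, 7, 1, 17, 3, 11, 12, 10, 2, 5, 14, 16] = (1 6 13 10 3 8)(2 15 5 9 17 16 14)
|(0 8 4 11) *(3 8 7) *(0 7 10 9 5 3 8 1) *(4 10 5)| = |(0 5 3 1)(4 11 7 8 10 9)| = 12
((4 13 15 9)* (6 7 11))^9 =(4 13 15 9) =[0, 1, 2, 3, 13, 5, 6, 7, 8, 4, 10, 11, 12, 15, 14, 9]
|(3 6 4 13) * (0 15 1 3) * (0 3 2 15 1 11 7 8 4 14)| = |(0 1 2 15 11 7 8 4 13 3 6 14)| = 12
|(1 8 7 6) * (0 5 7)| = 6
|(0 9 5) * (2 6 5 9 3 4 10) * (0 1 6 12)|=|(0 3 4 10 2 12)(1 6 5)|=6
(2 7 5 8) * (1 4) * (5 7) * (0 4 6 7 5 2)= (0 4 1 6 7 5 8)= [4, 6, 2, 3, 1, 8, 7, 5, 0]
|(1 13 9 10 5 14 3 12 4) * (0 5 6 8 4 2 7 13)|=14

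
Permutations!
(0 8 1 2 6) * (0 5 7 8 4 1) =(0 4 1 2 6 5 7 8) =[4, 2, 6, 3, 1, 7, 5, 8, 0]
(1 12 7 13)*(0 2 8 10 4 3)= (0 2 8 10 4 3)(1 12 7 13)= [2, 12, 8, 0, 3, 5, 6, 13, 10, 9, 4, 11, 7, 1]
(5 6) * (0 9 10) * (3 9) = (0 3 9 10)(5 6) = [3, 1, 2, 9, 4, 6, 5, 7, 8, 10, 0]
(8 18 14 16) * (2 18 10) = (2 18 14 16 8 10) = [0, 1, 18, 3, 4, 5, 6, 7, 10, 9, 2, 11, 12, 13, 16, 15, 8, 17, 14]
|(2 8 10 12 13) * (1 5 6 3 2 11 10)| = 12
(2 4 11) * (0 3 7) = (0 3 7)(2 4 11) = [3, 1, 4, 7, 11, 5, 6, 0, 8, 9, 10, 2]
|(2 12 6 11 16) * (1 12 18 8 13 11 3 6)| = 6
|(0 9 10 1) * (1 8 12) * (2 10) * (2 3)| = |(0 9 3 2 10 8 12 1)| = 8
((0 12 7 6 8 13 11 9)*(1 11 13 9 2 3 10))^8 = (13)(0 7 8)(1 3 11 10 2)(6 9 12) = [7, 3, 1, 11, 4, 5, 9, 8, 0, 12, 2, 10, 6, 13]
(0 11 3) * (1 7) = (0 11 3)(1 7) = [11, 7, 2, 0, 4, 5, 6, 1, 8, 9, 10, 3]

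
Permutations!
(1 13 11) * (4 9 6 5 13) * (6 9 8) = (1 4 8 6 5 13 11) = [0, 4, 2, 3, 8, 13, 5, 7, 6, 9, 10, 1, 12, 11]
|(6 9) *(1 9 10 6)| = |(1 9)(6 10)| = 2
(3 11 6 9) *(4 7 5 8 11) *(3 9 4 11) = (3 11 6 4 7 5 8) = [0, 1, 2, 11, 7, 8, 4, 5, 3, 9, 10, 6]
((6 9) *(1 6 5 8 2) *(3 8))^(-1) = (1 2 8 3 5 9 6) = [0, 2, 8, 5, 4, 9, 1, 7, 3, 6]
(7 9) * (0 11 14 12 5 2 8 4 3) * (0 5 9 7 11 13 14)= (0 13 14 12 9 11)(2 8 4 3 5)= [13, 1, 8, 5, 3, 2, 6, 7, 4, 11, 10, 0, 9, 14, 12]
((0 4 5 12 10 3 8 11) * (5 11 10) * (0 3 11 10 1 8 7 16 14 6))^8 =(0 6 14 16 7 3 11 10 4) =[6, 1, 2, 11, 0, 5, 14, 3, 8, 9, 4, 10, 12, 13, 16, 15, 7]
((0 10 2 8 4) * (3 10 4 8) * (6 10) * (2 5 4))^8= (0 2 3 6 10 5 4)= [2, 1, 3, 6, 0, 4, 10, 7, 8, 9, 5]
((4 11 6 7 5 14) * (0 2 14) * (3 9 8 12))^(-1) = (0 5 7 6 11 4 14 2)(3 12 8 9) = [5, 1, 0, 12, 14, 7, 11, 6, 9, 3, 10, 4, 8, 13, 2]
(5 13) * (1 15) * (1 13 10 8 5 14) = [0, 15, 2, 3, 4, 10, 6, 7, 5, 9, 8, 11, 12, 14, 1, 13] = (1 15 13 14)(5 10 8)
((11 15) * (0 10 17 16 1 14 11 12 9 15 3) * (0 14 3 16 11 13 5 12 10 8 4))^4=(0 8 4)(1 5 10)(3 12 17)(9 11 14)(13 15 16)=[8, 5, 2, 12, 0, 10, 6, 7, 4, 11, 1, 14, 17, 15, 9, 16, 13, 3]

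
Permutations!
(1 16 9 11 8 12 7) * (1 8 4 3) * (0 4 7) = (0 4 3 1 16 9 11 7 8 12) = [4, 16, 2, 1, 3, 5, 6, 8, 12, 11, 10, 7, 0, 13, 14, 15, 9]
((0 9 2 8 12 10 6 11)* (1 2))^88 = (0 6 12 2 9 11 10 8 1) = [6, 0, 9, 3, 4, 5, 12, 7, 1, 11, 8, 10, 2]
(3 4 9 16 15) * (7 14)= [0, 1, 2, 4, 9, 5, 6, 14, 8, 16, 10, 11, 12, 13, 7, 3, 15]= (3 4 9 16 15)(7 14)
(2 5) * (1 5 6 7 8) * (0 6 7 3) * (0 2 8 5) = [6, 0, 7, 2, 4, 8, 3, 5, 1] = (0 6 3 2 7 5 8 1)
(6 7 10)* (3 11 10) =(3 11 10 6 7) =[0, 1, 2, 11, 4, 5, 7, 3, 8, 9, 6, 10]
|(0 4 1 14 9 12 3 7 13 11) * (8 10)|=|(0 4 1 14 9 12 3 7 13 11)(8 10)|=10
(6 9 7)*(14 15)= (6 9 7)(14 15)= [0, 1, 2, 3, 4, 5, 9, 6, 8, 7, 10, 11, 12, 13, 15, 14]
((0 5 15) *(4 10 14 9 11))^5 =(0 15 5) =[15, 1, 2, 3, 4, 0, 6, 7, 8, 9, 10, 11, 12, 13, 14, 5]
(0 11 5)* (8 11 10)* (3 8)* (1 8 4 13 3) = [10, 8, 2, 4, 13, 0, 6, 7, 11, 9, 1, 5, 12, 3] = (0 10 1 8 11 5)(3 4 13)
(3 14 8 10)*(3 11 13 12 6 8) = (3 14)(6 8 10 11 13 12) = [0, 1, 2, 14, 4, 5, 8, 7, 10, 9, 11, 13, 6, 12, 3]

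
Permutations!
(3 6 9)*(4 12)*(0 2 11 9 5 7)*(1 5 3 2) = [1, 5, 11, 6, 12, 7, 3, 0, 8, 2, 10, 9, 4] = (0 1 5 7)(2 11 9)(3 6)(4 12)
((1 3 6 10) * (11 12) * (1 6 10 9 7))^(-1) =(1 7 9 6 10 3)(11 12) =[0, 7, 2, 1, 4, 5, 10, 9, 8, 6, 3, 12, 11]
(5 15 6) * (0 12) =(0 12)(5 15 6) =[12, 1, 2, 3, 4, 15, 5, 7, 8, 9, 10, 11, 0, 13, 14, 6]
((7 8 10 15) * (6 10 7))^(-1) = (6 15 10)(7 8) = [0, 1, 2, 3, 4, 5, 15, 8, 7, 9, 6, 11, 12, 13, 14, 10]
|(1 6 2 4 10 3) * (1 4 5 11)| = |(1 6 2 5 11)(3 4 10)| = 15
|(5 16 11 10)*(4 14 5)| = 6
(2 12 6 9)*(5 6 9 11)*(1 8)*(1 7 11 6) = (1 8 7 11 5)(2 12 9) = [0, 8, 12, 3, 4, 1, 6, 11, 7, 2, 10, 5, 9]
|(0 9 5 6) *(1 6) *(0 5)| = |(0 9)(1 6 5)| = 6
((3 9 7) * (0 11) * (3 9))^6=(11)=[0, 1, 2, 3, 4, 5, 6, 7, 8, 9, 10, 11]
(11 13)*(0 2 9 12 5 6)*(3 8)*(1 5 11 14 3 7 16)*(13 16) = (0 2 9 12 11 16 1 5 6)(3 8 7 13 14) = [2, 5, 9, 8, 4, 6, 0, 13, 7, 12, 10, 16, 11, 14, 3, 15, 1]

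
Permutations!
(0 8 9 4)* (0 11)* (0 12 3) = (0 8 9 4 11 12 3) = [8, 1, 2, 0, 11, 5, 6, 7, 9, 4, 10, 12, 3]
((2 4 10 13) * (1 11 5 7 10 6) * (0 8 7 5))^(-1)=(0 11 1 6 4 2 13 10 7 8)=[11, 6, 13, 3, 2, 5, 4, 8, 0, 9, 7, 1, 12, 10]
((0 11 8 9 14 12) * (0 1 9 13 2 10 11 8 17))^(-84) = (17) = [0, 1, 2, 3, 4, 5, 6, 7, 8, 9, 10, 11, 12, 13, 14, 15, 16, 17]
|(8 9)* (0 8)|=|(0 8 9)|=3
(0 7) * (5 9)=(0 7)(5 9)=[7, 1, 2, 3, 4, 9, 6, 0, 8, 5]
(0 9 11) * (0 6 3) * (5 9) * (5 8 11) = (0 8 11 6 3)(5 9) = [8, 1, 2, 0, 4, 9, 3, 7, 11, 5, 10, 6]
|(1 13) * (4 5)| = 2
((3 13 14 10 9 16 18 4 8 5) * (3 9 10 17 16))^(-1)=(3 9 5 8 4 18 16 17 14 13)=[0, 1, 2, 9, 18, 8, 6, 7, 4, 5, 10, 11, 12, 3, 13, 15, 17, 14, 16]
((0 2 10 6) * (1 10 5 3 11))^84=(0 11)(1 2)(3 6)(5 10)=[11, 2, 1, 6, 4, 10, 3, 7, 8, 9, 5, 0]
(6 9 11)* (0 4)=(0 4)(6 9 11)=[4, 1, 2, 3, 0, 5, 9, 7, 8, 11, 10, 6]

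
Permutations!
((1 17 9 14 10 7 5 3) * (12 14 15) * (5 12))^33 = (1 15)(3 9)(5 17)(7 12 14 10) = [0, 15, 2, 9, 4, 17, 6, 12, 8, 3, 7, 11, 14, 13, 10, 1, 16, 5]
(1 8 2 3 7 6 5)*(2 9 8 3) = (1 3 7 6 5)(8 9) = [0, 3, 2, 7, 4, 1, 5, 6, 9, 8]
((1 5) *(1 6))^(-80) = (1 5 6) = [0, 5, 2, 3, 4, 6, 1]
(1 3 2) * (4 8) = (1 3 2)(4 8) = [0, 3, 1, 2, 8, 5, 6, 7, 4]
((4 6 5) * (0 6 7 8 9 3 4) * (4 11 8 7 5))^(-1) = (0 5 4 6)(3 9 8 11) = [5, 1, 2, 9, 6, 4, 0, 7, 11, 8, 10, 3]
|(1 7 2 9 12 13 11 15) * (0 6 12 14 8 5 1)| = 42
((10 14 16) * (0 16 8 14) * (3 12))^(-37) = [10, 1, 2, 12, 4, 5, 6, 7, 14, 9, 16, 11, 3, 13, 8, 15, 0] = (0 10 16)(3 12)(8 14)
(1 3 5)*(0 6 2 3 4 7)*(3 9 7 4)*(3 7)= [6, 7, 9, 5, 4, 1, 2, 0, 8, 3]= (0 6 2 9 3 5 1 7)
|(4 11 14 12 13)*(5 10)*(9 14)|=6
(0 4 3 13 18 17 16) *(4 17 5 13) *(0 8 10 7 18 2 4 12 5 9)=(0 17 16 8 10 7 18 9)(2 4 3 12 5 13)=[17, 1, 4, 12, 3, 13, 6, 18, 10, 0, 7, 11, 5, 2, 14, 15, 8, 16, 9]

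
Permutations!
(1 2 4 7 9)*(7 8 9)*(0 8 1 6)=(0 8 9 6)(1 2 4)=[8, 2, 4, 3, 1, 5, 0, 7, 9, 6]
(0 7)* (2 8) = (0 7)(2 8) = [7, 1, 8, 3, 4, 5, 6, 0, 2]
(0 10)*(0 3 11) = [10, 1, 2, 11, 4, 5, 6, 7, 8, 9, 3, 0] = (0 10 3 11)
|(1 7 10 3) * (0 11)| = 4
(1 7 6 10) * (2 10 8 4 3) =(1 7 6 8 4 3 2 10) =[0, 7, 10, 2, 3, 5, 8, 6, 4, 9, 1]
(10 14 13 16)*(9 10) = (9 10 14 13 16) = [0, 1, 2, 3, 4, 5, 6, 7, 8, 10, 14, 11, 12, 16, 13, 15, 9]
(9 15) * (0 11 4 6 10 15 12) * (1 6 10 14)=(0 11 4 10 15 9 12)(1 6 14)=[11, 6, 2, 3, 10, 5, 14, 7, 8, 12, 15, 4, 0, 13, 1, 9]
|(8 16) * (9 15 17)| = |(8 16)(9 15 17)| = 6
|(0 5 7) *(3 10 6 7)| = |(0 5 3 10 6 7)| = 6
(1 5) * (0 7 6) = (0 7 6)(1 5) = [7, 5, 2, 3, 4, 1, 0, 6]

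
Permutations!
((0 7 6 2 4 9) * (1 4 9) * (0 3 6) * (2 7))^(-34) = [9, 1, 3, 7, 4, 5, 0, 2, 8, 6] = (0 9 6)(2 3 7)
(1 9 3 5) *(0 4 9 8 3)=[4, 8, 2, 5, 9, 1, 6, 7, 3, 0]=(0 4 9)(1 8 3 5)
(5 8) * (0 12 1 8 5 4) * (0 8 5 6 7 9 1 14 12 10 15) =[10, 5, 2, 3, 8, 6, 7, 9, 4, 1, 15, 11, 14, 13, 12, 0] =(0 10 15)(1 5 6 7 9)(4 8)(12 14)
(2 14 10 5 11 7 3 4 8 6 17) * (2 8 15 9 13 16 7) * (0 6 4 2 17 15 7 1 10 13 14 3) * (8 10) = (0 6 15 9 14 13 16 1 8 4 7)(2 3)(5 11 17 10) = [6, 8, 3, 2, 7, 11, 15, 0, 4, 14, 5, 17, 12, 16, 13, 9, 1, 10]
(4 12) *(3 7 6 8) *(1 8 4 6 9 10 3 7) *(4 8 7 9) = (1 7 4 12 6 8 9 10 3) = [0, 7, 2, 1, 12, 5, 8, 4, 9, 10, 3, 11, 6]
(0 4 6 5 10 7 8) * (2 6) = (0 4 2 6 5 10 7 8) = [4, 1, 6, 3, 2, 10, 5, 8, 0, 9, 7]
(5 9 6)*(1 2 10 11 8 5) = (1 2 10 11 8 5 9 6) = [0, 2, 10, 3, 4, 9, 1, 7, 5, 6, 11, 8]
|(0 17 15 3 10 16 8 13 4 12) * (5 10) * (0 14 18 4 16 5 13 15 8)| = 28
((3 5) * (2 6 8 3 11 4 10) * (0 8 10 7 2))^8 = (0 6 7 11 3)(2 4 5 8 10) = [6, 1, 4, 0, 5, 8, 7, 11, 10, 9, 2, 3]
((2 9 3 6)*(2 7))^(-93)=[0, 1, 3, 7, 4, 5, 2, 9, 8, 6]=(2 3 7 9 6)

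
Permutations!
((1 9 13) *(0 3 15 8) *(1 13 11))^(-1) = (0 8 15 3)(1 11 9) = [8, 11, 2, 0, 4, 5, 6, 7, 15, 1, 10, 9, 12, 13, 14, 3]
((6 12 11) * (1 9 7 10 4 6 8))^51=(1 12 10)(4 9 11)(6 7 8)=[0, 12, 2, 3, 9, 5, 7, 8, 6, 11, 1, 4, 10]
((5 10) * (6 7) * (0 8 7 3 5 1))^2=(0 7 3 10)(1 8 6 5)=[7, 8, 2, 10, 4, 1, 5, 3, 6, 9, 0]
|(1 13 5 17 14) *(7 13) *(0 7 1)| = |(0 7 13 5 17 14)| = 6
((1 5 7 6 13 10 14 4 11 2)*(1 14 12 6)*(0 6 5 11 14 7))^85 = (0 6 13 10 12 5)(1 11 2 7)(4 14) = [6, 11, 7, 3, 14, 0, 13, 1, 8, 9, 12, 2, 5, 10, 4]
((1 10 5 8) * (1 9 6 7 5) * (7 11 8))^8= (11)= [0, 1, 2, 3, 4, 5, 6, 7, 8, 9, 10, 11]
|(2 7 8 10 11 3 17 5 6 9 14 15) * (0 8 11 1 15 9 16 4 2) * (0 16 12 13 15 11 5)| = 126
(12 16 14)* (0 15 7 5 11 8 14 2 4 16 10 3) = (0 15 7 5 11 8 14 12 10 3)(2 4 16) = [15, 1, 4, 0, 16, 11, 6, 5, 14, 9, 3, 8, 10, 13, 12, 7, 2]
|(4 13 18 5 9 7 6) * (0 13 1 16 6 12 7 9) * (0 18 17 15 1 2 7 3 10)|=26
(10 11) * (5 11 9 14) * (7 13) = (5 11 10 9 14)(7 13) = [0, 1, 2, 3, 4, 11, 6, 13, 8, 14, 9, 10, 12, 7, 5]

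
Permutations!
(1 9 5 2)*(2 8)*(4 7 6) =[0, 9, 1, 3, 7, 8, 4, 6, 2, 5] =(1 9 5 8 2)(4 7 6)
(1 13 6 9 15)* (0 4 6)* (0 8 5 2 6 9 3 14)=(0 4 9 15 1 13 8 5 2 6 3 14)=[4, 13, 6, 14, 9, 2, 3, 7, 5, 15, 10, 11, 12, 8, 0, 1]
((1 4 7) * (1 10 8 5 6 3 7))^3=(1 4)(3 8)(5 7)(6 10)=[0, 4, 2, 8, 1, 7, 10, 5, 3, 9, 6]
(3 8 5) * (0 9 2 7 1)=(0 9 2 7 1)(3 8 5)=[9, 0, 7, 8, 4, 3, 6, 1, 5, 2]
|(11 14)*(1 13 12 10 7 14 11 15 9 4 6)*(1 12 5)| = 24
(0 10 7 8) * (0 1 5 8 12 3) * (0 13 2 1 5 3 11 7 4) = (0 10 4)(1 3 13 2)(5 8)(7 12 11) = [10, 3, 1, 13, 0, 8, 6, 12, 5, 9, 4, 7, 11, 2]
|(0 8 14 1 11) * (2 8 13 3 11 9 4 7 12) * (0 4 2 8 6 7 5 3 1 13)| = |(1 9 2 6 7 12 8 14 13)(3 11 4 5)| = 36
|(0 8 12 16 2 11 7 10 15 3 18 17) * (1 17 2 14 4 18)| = 15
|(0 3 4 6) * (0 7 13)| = 6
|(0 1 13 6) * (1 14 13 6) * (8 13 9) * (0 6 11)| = 7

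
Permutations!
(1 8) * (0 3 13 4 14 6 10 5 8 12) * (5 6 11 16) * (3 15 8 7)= [15, 12, 2, 13, 14, 7, 10, 3, 1, 9, 6, 16, 0, 4, 11, 8, 5]= (0 15 8 1 12)(3 13 4 14 11 16 5 7)(6 10)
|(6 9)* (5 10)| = 2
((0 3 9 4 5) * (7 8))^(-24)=(0 3 9 4 5)=[3, 1, 2, 9, 5, 0, 6, 7, 8, 4]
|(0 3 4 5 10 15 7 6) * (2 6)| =9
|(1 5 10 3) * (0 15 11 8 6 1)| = |(0 15 11 8 6 1 5 10 3)| = 9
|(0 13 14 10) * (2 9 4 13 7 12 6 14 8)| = 30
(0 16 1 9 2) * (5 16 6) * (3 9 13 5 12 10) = (0 6 12 10 3 9 2)(1 13 5 16) = [6, 13, 0, 9, 4, 16, 12, 7, 8, 2, 3, 11, 10, 5, 14, 15, 1]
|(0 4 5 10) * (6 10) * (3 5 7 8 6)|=6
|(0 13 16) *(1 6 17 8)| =12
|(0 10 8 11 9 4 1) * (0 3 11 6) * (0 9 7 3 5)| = 24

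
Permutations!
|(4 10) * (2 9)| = 2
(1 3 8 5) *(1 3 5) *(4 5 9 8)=[0, 9, 2, 4, 5, 3, 6, 7, 1, 8]=(1 9 8)(3 4 5)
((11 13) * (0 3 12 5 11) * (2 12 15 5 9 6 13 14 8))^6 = [8, 1, 3, 2, 4, 9, 11, 7, 0, 5, 10, 6, 15, 14, 13, 12] = (0 8)(2 3)(5 9)(6 11)(12 15)(13 14)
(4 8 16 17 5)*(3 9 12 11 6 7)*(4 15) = (3 9 12 11 6 7)(4 8 16 17 5 15) = [0, 1, 2, 9, 8, 15, 7, 3, 16, 12, 10, 6, 11, 13, 14, 4, 17, 5]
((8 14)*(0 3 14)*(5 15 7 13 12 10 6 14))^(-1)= (0 8 14 6 10 12 13 7 15 5 3)= [8, 1, 2, 0, 4, 3, 10, 15, 14, 9, 12, 11, 13, 7, 6, 5]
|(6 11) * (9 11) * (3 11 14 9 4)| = |(3 11 6 4)(9 14)| = 4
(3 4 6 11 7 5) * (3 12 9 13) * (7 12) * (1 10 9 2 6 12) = [0, 10, 6, 4, 12, 7, 11, 5, 8, 13, 9, 1, 2, 3] = (1 10 9 13 3 4 12 2 6 11)(5 7)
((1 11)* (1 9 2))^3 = (1 2 9 11) = [0, 2, 9, 3, 4, 5, 6, 7, 8, 11, 10, 1]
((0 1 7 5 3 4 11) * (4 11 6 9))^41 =[11, 0, 2, 5, 9, 7, 4, 1, 8, 6, 10, 3] =(0 11 3 5 7 1)(4 9 6)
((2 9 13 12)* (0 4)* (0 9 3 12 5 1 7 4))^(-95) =[0, 7, 3, 12, 9, 1, 6, 4, 8, 13, 10, 11, 2, 5] =(1 7 4 9 13 5)(2 3 12)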